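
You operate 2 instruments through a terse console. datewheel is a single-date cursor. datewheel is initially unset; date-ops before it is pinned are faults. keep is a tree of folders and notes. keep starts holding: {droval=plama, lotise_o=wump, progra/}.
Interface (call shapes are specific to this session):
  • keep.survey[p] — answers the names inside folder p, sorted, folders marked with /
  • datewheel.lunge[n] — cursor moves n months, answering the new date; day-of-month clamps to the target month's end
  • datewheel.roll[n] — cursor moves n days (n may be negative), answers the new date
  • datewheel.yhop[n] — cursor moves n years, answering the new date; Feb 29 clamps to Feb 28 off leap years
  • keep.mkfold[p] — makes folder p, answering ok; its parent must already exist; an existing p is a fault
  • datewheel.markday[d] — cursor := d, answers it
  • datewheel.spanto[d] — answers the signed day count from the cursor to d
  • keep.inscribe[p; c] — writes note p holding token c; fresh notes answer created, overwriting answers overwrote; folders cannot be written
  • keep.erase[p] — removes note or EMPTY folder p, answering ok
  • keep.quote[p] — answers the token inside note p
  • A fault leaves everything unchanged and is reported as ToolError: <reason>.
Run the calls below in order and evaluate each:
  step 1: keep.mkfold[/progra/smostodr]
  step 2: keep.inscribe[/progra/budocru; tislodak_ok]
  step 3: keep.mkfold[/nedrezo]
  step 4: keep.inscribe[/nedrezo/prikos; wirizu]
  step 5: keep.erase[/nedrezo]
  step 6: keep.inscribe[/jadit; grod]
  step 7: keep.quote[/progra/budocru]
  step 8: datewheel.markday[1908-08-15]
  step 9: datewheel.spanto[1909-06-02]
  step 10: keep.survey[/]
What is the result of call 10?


Invoking keep.mkfold(p: /progra/smostodr), yielding ok.
Next I call keep.inscribe(p: /progra/budocru, c: tislodak_ok), which returns created.
Using keep.mkfold(p: /nedrezo), and see ok.
I run keep.inscribe(p: /nedrezo/prikos, c: wirizu), and observe created.
I invoke keep.erase(p: /nedrezo): ToolError: not empty.
Then keep.inscribe(p: /jadit, c: grod), and see created.
Calling keep.quote(p: /progra/budocru), and see tislodak_ok.
I try datewheel.markday(d: 1908-08-15): 1908-08-15.
I run datewheel.spanto(d: 1909-06-02), giving 291.
Invoking keep.survey(p: /), giving [droval, jadit, lotise_o, nedrezo/, progra/].

Answer: [droval, jadit, lotise_o, nedrezo/, progra/]


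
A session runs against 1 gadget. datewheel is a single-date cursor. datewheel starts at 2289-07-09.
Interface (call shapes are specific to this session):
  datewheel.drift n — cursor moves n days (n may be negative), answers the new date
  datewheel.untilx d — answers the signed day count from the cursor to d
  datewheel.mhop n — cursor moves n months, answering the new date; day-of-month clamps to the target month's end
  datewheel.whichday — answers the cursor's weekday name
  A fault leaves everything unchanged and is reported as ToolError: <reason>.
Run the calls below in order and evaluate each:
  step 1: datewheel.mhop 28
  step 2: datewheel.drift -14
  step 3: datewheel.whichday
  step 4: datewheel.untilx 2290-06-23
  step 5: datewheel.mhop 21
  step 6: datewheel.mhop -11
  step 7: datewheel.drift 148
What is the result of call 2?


! datewheel.mhop(28) : 2291-11-09
! datewheel.drift(-14) : 2291-10-26
! datewheel.whichday() : Monday
! datewheel.untilx(2290-06-23) : -490
! datewheel.mhop(21) : 2293-07-26
! datewheel.mhop(-11) : 2292-08-26
! datewheel.drift(148) : 2293-01-21

Answer: 2291-10-26


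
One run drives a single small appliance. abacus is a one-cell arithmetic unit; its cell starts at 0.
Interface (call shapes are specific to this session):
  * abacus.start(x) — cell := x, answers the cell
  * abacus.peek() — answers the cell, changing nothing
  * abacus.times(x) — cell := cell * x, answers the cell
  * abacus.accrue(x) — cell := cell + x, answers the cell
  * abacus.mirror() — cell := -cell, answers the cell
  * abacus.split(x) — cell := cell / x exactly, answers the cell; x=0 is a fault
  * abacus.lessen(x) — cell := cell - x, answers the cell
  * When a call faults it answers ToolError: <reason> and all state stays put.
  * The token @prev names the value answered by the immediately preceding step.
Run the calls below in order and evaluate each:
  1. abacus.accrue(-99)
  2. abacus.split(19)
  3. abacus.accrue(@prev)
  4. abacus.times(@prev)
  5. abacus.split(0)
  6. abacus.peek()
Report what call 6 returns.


Answer: 39204/361

Derivation:
;; accrue(x=-99) == -99
;; split(x=19) == -99/19
;; accrue(x=@prev) == -198/19
;; times(x=@prev) == 39204/361
;; split(x=0) == ToolError: division by zero
;; peek() == 39204/361


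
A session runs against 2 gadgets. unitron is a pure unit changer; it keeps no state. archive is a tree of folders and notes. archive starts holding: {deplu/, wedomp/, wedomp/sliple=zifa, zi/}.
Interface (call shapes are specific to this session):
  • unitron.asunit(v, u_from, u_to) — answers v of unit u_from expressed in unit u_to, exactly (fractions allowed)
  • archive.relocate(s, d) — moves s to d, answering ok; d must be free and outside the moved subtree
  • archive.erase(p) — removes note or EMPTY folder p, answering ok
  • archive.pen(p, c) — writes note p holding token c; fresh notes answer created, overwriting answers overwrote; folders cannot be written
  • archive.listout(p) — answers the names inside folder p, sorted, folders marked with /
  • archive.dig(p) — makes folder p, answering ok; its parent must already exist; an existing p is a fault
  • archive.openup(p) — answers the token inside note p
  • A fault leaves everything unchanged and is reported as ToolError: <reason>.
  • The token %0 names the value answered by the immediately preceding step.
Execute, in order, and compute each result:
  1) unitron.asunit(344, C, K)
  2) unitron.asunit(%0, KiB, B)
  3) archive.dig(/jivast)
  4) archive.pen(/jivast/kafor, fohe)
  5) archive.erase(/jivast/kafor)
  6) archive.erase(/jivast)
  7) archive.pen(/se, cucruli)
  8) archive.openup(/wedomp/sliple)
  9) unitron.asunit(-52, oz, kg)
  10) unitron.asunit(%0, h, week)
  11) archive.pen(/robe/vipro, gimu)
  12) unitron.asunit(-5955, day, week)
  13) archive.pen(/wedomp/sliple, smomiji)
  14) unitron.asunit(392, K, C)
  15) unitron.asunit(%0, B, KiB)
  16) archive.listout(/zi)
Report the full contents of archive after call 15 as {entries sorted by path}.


·→ unitron.asunit(v=344, u_from=C, u_to=K)
·← 12343/20
·→ unitron.asunit(v=%0, u_from=KiB, u_to=B)
·← 3159808/5
·→ archive.dig(p=/jivast)
·← ok
·→ archive.pen(p=/jivast/kafor, c=fohe)
·← created
·→ archive.erase(p=/jivast/kafor)
·← ok
·→ archive.erase(p=/jivast)
·← ok
·→ archive.pen(p=/se, c=cucruli)
·← created
·→ archive.openup(p=/wedomp/sliple)
·← zifa
·→ unitron.asunit(v=-52, u_from=oz, u_to=kg)
·← -589670081/400000000
·→ unitron.asunit(v=%0, u_from=h, u_to=week)
·← -84238583/9600000000
·→ archive.pen(p=/robe/vipro, c=gimu)
·← ToolError: no parent
·→ unitron.asunit(v=-5955, u_from=day, u_to=week)
·← -5955/7
·→ archive.pen(p=/wedomp/sliple, c=smomiji)
·← overwrote
·→ unitron.asunit(v=392, u_from=K, u_to=C)
·← 2377/20
·→ unitron.asunit(v=%0, u_from=B, u_to=KiB)
·← 2377/20480
·→ archive.listout(p=/zi)
·← []

Answer: {deplu/, se=cucruli, wedomp/, wedomp/sliple=smomiji, zi/}


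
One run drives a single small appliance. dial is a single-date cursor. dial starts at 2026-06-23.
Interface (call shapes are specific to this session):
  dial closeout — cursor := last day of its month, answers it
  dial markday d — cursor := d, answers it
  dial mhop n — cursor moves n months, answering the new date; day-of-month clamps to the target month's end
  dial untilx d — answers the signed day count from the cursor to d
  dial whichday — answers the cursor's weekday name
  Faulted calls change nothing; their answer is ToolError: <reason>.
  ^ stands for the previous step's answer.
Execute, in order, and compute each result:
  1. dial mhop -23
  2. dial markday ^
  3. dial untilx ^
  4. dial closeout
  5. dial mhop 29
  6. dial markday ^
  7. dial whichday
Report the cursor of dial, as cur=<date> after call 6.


> dial mhop n: -23
[out] 2024-07-23
> dial markday d: ^
[out] 2024-07-23
> dial untilx d: ^
[out] 0
> dial closeout
[out] 2024-07-31
> dial mhop n: 29
[out] 2026-12-31
> dial markday d: ^
[out] 2026-12-31
> dial whichday
[out] Thursday

Answer: cur=2026-12-31


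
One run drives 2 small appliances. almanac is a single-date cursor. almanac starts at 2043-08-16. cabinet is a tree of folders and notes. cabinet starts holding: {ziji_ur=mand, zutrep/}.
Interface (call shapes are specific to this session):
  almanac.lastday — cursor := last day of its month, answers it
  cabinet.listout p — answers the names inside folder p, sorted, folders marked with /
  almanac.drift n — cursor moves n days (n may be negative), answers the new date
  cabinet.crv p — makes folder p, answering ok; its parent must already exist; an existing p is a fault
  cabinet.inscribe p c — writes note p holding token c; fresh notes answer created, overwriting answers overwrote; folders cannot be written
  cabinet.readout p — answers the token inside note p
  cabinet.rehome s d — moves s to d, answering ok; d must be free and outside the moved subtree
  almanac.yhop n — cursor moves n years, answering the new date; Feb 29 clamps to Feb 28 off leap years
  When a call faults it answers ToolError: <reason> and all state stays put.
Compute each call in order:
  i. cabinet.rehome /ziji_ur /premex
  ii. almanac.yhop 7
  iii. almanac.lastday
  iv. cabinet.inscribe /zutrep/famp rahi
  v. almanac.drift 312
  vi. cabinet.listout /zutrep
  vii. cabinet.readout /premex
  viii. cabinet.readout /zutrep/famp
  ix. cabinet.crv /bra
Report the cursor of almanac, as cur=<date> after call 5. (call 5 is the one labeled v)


Answer: cur=2051-07-09

Derivation:
~$ cabinet.rehome s='/ziji_ur' d='/premex'
[out] ok
~$ almanac.yhop n='7'
[out] 2050-08-16
~$ almanac.lastday
[out] 2050-08-31
~$ cabinet.inscribe p='/zutrep/famp' c='rahi'
[out] created
~$ almanac.drift n='312'
[out] 2051-07-09
~$ cabinet.listout p='/zutrep'
[out] [famp]
~$ cabinet.readout p='/premex'
[out] mand
~$ cabinet.readout p='/zutrep/famp'
[out] rahi
~$ cabinet.crv p='/bra'
[out] ok


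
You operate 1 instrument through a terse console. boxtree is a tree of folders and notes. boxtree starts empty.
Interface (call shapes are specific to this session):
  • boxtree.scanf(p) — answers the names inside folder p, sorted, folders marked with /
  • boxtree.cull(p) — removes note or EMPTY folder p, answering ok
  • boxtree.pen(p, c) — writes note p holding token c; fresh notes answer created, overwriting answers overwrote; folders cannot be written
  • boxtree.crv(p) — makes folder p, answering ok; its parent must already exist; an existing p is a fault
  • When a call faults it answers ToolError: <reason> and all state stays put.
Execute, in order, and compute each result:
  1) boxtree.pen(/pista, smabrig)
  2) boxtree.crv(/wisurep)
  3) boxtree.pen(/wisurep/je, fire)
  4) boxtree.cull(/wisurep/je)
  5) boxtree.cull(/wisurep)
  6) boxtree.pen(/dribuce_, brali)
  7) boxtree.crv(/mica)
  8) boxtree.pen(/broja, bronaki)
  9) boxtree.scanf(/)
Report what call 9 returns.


> pen /pista smabrig
  created
> crv /wisurep
  ok
> pen /wisurep/je fire
  created
> cull /wisurep/je
  ok
> cull /wisurep
  ok
> pen /dribuce_ brali
  created
> crv /mica
  ok
> pen /broja bronaki
  created
> scanf /
  [broja, dribuce_, mica/, pista]

Answer: [broja, dribuce_, mica/, pista]


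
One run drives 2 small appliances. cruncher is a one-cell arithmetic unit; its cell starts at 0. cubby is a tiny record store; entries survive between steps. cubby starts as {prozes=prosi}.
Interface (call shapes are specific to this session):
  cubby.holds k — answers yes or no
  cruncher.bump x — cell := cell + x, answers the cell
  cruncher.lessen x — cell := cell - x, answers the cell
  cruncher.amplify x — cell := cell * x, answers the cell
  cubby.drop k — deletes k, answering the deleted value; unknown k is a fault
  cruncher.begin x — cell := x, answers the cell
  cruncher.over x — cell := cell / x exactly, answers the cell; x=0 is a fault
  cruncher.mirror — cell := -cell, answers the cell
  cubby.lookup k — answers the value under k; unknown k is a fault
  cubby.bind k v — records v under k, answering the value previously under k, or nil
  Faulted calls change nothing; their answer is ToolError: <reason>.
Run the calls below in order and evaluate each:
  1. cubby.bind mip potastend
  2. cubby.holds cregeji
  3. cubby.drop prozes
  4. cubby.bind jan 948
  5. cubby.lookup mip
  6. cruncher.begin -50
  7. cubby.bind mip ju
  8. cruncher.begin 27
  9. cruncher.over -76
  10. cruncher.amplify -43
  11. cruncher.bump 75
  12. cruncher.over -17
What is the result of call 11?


Then cubby.bind using k=mip, v=potastend: nil.
I use cubby.holds using k=cregeji, → no.
Calling cubby.drop using k=prozes, → prosi.
I run cubby.bind using k=jan, v=948, yielding nil.
I try cubby.lookup using k=mip: potastend.
Next I call cruncher.begin using x=-50, and observe -50.
I use cubby.bind using k=mip, v=ju, → potastend.
I try cruncher.begin using x=27: 27.
I use cruncher.over using x=-76, — result: -27/76.
I invoke cruncher.amplify using x=-43, yielding 1161/76.
I try cruncher.bump using x=75, which returns 6861/76.
Next I call cruncher.over using x=-17, → -6861/1292.

Answer: 6861/76


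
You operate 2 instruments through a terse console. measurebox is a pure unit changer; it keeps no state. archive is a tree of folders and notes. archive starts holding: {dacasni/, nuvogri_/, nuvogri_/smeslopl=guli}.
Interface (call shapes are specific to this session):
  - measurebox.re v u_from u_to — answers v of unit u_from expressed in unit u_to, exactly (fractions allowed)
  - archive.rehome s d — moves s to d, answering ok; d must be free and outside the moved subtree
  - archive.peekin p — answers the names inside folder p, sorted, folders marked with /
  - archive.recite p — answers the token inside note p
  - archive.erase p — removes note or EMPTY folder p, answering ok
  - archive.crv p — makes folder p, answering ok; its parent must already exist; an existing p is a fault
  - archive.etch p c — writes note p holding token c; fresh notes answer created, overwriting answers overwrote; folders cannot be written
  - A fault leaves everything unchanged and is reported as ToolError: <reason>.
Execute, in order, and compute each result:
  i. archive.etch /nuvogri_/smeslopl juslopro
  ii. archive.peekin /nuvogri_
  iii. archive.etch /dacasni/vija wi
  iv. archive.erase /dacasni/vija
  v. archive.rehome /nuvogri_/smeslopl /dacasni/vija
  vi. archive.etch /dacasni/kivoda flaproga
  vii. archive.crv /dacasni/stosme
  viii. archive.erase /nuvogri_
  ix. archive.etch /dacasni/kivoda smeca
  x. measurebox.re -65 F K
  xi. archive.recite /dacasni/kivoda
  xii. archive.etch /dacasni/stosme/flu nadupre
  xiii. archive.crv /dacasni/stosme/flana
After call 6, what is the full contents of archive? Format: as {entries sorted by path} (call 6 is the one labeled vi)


;; 1. archive.etch(p='/nuvogri_/smeslopl', c='juslopro') => overwrote
;; 2. archive.peekin(p='/nuvogri_') => [smeslopl]
;; 3. archive.etch(p='/dacasni/vija', c='wi') => created
;; 4. archive.erase(p='/dacasni/vija') => ok
;; 5. archive.rehome(s='/nuvogri_/smeslopl', d='/dacasni/vija') => ok
;; 6. archive.etch(p='/dacasni/kivoda', c='flaproga') => created
;; 7. archive.crv(p='/dacasni/stosme') => ok
;; 8. archive.erase(p='/nuvogri_') => ok
;; 9. archive.etch(p='/dacasni/kivoda', c='smeca') => overwrote
;; 10. measurebox.re(v='-65', u_from='F', u_to='K') => 39467/180
;; 11. archive.recite(p='/dacasni/kivoda') => smeca
;; 12. archive.etch(p='/dacasni/stosme/flu', c='nadupre') => created
;; 13. archive.crv(p='/dacasni/stosme/flana') => ok

Answer: {dacasni/, dacasni/kivoda=flaproga, dacasni/vija=juslopro, nuvogri_/}


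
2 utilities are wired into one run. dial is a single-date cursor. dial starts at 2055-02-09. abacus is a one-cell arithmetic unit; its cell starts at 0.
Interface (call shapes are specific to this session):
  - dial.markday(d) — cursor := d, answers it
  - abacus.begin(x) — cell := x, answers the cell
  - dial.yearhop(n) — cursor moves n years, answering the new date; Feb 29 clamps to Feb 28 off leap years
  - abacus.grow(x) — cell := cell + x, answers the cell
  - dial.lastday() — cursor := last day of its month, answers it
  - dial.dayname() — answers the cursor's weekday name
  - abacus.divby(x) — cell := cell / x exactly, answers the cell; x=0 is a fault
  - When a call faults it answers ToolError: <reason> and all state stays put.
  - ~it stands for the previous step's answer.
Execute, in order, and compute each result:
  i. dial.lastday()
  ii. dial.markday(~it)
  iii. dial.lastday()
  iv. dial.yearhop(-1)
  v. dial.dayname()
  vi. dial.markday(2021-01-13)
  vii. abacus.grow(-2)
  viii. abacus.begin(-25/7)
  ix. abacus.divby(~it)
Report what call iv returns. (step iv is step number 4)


Answer: 2054-02-28

Derivation:
>>> lastday
= 2055-02-28
>>> markday d→~it
= 2055-02-28
>>> lastday
= 2055-02-28
>>> yearhop n→-1
= 2054-02-28
>>> dayname
= Saturday
>>> markday d→2021-01-13
= 2021-01-13
>>> grow x→-2
= -2
>>> begin x→-25/7
= -25/7
>>> divby x→~it
= 1


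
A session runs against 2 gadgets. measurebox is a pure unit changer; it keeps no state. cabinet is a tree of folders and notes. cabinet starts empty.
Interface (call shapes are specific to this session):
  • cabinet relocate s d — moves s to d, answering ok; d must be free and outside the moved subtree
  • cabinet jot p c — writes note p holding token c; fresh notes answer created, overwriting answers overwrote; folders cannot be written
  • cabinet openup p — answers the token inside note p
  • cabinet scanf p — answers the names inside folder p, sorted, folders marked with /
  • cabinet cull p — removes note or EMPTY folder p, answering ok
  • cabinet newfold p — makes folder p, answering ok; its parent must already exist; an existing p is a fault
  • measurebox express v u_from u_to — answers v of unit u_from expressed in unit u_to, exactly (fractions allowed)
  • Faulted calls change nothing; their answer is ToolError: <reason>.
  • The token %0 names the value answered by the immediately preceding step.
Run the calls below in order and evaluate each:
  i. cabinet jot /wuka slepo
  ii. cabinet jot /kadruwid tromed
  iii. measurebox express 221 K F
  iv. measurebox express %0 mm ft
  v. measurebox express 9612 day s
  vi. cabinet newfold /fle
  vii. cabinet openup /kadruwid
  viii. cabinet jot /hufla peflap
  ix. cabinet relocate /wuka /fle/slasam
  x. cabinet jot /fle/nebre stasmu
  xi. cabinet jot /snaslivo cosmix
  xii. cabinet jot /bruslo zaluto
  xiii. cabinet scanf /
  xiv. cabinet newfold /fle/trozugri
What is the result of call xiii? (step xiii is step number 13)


Answer: [bruslo, fle/, hufla, kadruwid, snaslivo]

Derivation:
I run cabinet jot using p: /wuka, c: slepo, → created.
Next I call cabinet jot using p: /kadruwid, c: tromed, yielding created.
Then measurebox express using v: 221, u_from: K, u_to: F, — result: -6187/100.
I use measurebox express using v: %0, u_from: mm, u_to: ft, and observe -6187/30480.
Now I run measurebox express using v: 9612, u_from: day, u_to: s, and see 830476800.
Calling cabinet newfold using p: /fle, — result: ok.
I call cabinet openup using p: /kadruwid: tromed.
I run cabinet jot using p: /hufla, c: peflap, and see created.
I run cabinet relocate using s: /wuka, d: /fle/slasam, giving ok.
I call cabinet jot using p: /fle/nebre, c: stasmu, → created.
I try cabinet jot using p: /snaslivo, c: cosmix, — result: created.
Next I call cabinet jot using p: /bruslo, c: zaluto, — result: created.
I run cabinet scanf using p: /, yielding [bruslo, fle/, hufla, kadruwid, snaslivo].
I call cabinet newfold using p: /fle/trozugri, and observe ok.


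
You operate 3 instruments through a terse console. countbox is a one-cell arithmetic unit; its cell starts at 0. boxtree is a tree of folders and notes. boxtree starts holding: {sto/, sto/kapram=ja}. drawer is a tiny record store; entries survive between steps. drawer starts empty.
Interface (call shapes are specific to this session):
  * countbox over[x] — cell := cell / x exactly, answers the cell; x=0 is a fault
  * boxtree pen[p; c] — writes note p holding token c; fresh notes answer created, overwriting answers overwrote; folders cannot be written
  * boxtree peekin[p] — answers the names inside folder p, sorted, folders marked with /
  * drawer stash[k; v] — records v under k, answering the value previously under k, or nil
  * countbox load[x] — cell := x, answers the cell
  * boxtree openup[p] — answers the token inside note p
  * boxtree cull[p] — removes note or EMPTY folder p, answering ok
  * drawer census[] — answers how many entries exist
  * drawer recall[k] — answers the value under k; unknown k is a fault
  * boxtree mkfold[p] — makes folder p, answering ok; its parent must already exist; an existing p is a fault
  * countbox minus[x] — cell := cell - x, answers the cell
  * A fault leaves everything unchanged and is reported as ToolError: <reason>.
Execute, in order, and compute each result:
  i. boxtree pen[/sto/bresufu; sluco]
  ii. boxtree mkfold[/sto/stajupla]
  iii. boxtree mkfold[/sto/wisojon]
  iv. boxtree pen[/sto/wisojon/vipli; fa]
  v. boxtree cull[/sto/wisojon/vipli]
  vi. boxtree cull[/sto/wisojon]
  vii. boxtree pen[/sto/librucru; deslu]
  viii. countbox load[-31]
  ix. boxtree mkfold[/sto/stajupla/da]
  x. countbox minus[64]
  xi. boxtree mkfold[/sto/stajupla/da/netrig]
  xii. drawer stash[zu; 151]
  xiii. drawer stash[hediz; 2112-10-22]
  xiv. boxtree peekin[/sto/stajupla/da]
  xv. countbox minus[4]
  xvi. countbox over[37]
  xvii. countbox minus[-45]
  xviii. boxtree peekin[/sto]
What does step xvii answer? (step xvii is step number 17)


Answer: 1566/37

Derivation:
~$ boxtree pen p='/sto/bresufu' c='sluco'
[out] created
~$ boxtree mkfold p='/sto/stajupla'
[out] ok
~$ boxtree mkfold p='/sto/wisojon'
[out] ok
~$ boxtree pen p='/sto/wisojon/vipli' c='fa'
[out] created
~$ boxtree cull p='/sto/wisojon/vipli'
[out] ok
~$ boxtree cull p='/sto/wisojon'
[out] ok
~$ boxtree pen p='/sto/librucru' c='deslu'
[out] created
~$ countbox load x='-31'
[out] -31
~$ boxtree mkfold p='/sto/stajupla/da'
[out] ok
~$ countbox minus x='64'
[out] -95
~$ boxtree mkfold p='/sto/stajupla/da/netrig'
[out] ok
~$ drawer stash k='zu' v='151'
[out] nil
~$ drawer stash k='hediz' v='2112-10-22'
[out] nil
~$ boxtree peekin p='/sto/stajupla/da'
[out] [netrig/]
~$ countbox minus x='4'
[out] -99
~$ countbox over x='37'
[out] -99/37
~$ countbox minus x='-45'
[out] 1566/37
~$ boxtree peekin p='/sto'
[out] [bresufu, kapram, librucru, stajupla/]


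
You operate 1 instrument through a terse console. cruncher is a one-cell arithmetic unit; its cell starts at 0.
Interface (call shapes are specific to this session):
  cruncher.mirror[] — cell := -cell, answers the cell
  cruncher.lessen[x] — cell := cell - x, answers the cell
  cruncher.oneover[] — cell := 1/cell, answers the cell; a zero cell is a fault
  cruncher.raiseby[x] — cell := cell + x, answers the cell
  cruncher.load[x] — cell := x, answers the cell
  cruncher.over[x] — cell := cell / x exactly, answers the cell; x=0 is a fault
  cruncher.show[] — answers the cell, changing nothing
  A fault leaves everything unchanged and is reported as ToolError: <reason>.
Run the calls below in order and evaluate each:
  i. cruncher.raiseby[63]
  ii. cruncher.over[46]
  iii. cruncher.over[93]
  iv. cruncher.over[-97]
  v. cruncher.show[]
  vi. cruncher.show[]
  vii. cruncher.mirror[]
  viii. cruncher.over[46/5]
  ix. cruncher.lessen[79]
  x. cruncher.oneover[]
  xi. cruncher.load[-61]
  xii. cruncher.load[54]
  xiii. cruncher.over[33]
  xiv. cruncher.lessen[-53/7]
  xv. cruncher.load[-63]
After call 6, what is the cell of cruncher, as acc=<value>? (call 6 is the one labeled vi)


Now I run cruncher.raiseby with x→63, which returns 63.
Then cruncher.over with x→46: 63/46.
Next I call cruncher.over with x→93, — result: 21/1426.
I run cruncher.over with x→-97, which returns -21/138322.
Next I call cruncher.show(), → -21/138322.
I try cruncher.show, → -21/138322.
Using cruncher.mirror(), and get 21/138322.
Then cruncher.over with x→46/5, which returns 105/6362812.
I call cruncher.lessen with x→79, and observe -502662043/6362812.
Using cruncher.oneover, → -6362812/502662043.
I invoke cruncher.load with x→-61, and observe -61.
I call cruncher.load with x→54, — result: 54.
I use cruncher.over with x→33, — result: 18/11.
Next I call cruncher.lessen with x→-53/7, and see 709/77.
Calling cruncher.load with x→-63, giving -63.

Answer: acc=-21/138322


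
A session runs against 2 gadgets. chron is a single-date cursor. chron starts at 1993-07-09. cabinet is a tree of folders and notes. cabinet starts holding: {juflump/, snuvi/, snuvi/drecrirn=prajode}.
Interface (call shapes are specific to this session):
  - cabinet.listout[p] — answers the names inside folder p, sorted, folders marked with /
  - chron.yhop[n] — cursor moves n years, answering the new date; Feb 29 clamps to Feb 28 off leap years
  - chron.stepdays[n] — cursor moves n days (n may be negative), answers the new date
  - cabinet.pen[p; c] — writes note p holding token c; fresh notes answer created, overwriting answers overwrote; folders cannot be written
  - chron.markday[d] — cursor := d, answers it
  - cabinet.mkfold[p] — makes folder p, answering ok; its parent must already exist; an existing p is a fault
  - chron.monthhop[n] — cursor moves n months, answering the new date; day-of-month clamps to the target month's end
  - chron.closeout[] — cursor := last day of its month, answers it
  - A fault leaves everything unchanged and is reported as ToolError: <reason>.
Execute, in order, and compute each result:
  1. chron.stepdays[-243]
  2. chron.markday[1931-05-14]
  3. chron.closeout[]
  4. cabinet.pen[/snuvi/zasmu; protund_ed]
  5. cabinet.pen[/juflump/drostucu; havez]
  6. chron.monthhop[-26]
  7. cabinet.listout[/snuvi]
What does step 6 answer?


% stepdays n→-243
:: 1992-11-08
% markday d→1931-05-14
:: 1931-05-14
% closeout
:: 1931-05-31
% pen p→/snuvi/zasmu c→protund_ed
:: created
% pen p→/juflump/drostucu c→havez
:: created
% monthhop n→-26
:: 1929-03-31
% listout p→/snuvi
:: [drecrirn, zasmu]

Answer: 1929-03-31


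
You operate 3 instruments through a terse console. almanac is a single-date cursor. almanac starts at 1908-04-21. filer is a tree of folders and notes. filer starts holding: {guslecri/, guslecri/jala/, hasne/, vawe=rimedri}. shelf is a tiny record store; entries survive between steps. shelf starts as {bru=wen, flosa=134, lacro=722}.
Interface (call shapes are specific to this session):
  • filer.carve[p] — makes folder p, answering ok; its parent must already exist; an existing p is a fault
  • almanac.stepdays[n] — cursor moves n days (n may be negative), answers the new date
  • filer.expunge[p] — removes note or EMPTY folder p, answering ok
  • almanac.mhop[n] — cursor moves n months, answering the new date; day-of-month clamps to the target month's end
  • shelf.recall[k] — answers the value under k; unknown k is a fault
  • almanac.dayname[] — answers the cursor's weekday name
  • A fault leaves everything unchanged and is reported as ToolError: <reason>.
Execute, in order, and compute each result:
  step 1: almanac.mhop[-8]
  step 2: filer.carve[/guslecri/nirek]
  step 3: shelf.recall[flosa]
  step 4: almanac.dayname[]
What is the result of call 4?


Answer: Wednesday

Derivation:
;; almanac.mhop(n=-8) ~> 1907-08-21
;; filer.carve(p=/guslecri/nirek) ~> ok
;; shelf.recall(k=flosa) ~> 134
;; almanac.dayname() ~> Wednesday


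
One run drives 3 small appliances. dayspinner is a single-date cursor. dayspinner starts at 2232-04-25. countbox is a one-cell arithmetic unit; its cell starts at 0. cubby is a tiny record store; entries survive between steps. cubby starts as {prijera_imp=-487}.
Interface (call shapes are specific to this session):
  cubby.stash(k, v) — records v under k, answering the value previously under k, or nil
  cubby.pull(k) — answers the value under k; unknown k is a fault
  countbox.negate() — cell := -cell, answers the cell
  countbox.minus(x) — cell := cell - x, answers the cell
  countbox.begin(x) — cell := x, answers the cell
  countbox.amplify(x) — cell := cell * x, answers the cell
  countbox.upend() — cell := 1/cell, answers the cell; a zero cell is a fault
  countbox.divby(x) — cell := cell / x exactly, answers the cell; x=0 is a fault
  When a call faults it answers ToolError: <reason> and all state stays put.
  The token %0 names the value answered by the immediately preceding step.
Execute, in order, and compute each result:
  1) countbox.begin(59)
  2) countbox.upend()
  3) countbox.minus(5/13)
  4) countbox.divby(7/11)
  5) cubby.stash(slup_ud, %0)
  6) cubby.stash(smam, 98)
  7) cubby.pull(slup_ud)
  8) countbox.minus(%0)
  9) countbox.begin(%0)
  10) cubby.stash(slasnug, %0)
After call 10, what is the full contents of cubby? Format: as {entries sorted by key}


Next I call countbox.begin using x: 59: 59.
I try countbox.upend, giving 1/59.
I invoke countbox.minus using x: 5/13: -282/767.
Using countbox.divby using x: 7/11, → -3102/5369.
I run cubby.stash using k: slup_ud, v: %0, → nil.
Using cubby.stash using k: smam, v: 98, and see nil.
Next I call cubby.pull using k: slup_ud, which returns -3102/5369.
I try countbox.minus using x: %0, yielding 0.
I call countbox.begin using x: %0, — result: 0.
I run cubby.stash using k: slasnug, v: %0, and see nil.

Answer: {prijera_imp=-487, slasnug=0, slup_ud=-3102/5369, smam=98}


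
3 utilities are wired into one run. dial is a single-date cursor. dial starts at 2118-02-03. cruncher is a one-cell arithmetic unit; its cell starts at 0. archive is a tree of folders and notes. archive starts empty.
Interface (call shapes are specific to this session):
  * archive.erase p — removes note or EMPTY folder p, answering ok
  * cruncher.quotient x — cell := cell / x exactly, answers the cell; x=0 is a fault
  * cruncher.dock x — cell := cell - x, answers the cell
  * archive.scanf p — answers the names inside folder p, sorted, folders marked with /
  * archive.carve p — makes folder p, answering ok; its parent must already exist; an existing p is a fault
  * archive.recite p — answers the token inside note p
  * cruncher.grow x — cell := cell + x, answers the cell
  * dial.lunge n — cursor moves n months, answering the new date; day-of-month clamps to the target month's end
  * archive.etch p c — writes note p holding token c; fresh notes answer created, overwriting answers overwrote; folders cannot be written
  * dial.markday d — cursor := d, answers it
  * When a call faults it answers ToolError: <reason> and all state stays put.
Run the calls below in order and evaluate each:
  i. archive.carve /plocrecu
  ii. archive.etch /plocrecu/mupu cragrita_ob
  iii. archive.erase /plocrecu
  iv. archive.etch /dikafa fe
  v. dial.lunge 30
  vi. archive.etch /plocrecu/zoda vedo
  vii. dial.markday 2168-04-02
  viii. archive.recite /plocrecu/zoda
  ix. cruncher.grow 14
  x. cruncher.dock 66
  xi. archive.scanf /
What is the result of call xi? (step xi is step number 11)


Answer: [dikafa, plocrecu/]

Derivation:
==> archive.carve(p='/plocrecu')
<== ok
==> archive.etch(p='/plocrecu/mupu', c='cragrita_ob')
<== created
==> archive.erase(p='/plocrecu')
<== ToolError: not empty
==> archive.etch(p='/dikafa', c='fe')
<== created
==> dial.lunge(n='30')
<== 2120-08-03
==> archive.etch(p='/plocrecu/zoda', c='vedo')
<== created
==> dial.markday(d='2168-04-02')
<== 2168-04-02
==> archive.recite(p='/plocrecu/zoda')
<== vedo
==> cruncher.grow(x='14')
<== 14
==> cruncher.dock(x='66')
<== -52
==> archive.scanf(p='/')
<== [dikafa, plocrecu/]


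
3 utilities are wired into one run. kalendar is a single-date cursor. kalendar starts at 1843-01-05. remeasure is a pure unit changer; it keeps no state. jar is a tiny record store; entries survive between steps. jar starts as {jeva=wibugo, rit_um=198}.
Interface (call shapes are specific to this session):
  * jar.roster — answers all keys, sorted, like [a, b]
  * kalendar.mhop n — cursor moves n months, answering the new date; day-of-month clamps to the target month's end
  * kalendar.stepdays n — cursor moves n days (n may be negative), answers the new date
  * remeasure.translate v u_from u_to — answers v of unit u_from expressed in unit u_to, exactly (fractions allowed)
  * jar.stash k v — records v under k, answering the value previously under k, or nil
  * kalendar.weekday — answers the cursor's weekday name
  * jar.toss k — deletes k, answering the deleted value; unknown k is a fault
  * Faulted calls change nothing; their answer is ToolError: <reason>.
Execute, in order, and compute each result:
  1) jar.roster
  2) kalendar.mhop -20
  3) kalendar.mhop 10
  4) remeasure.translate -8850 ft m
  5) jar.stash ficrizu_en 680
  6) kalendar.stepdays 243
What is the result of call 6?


I call jar.roster, giving [jeva, rit_um].
I run kalendar.mhop with n=-20, yielding 1841-05-05.
Invoking kalendar.mhop with n=10: 1842-03-05.
I call remeasure.translate with v=-8850, u_from=ft, u_to=m, and get -67437/25.
I try jar.stash with k=ficrizu_en, v=680, and observe nil.
Calling kalendar.stepdays with n=243, — result: 1842-11-03.

Answer: 1842-11-03


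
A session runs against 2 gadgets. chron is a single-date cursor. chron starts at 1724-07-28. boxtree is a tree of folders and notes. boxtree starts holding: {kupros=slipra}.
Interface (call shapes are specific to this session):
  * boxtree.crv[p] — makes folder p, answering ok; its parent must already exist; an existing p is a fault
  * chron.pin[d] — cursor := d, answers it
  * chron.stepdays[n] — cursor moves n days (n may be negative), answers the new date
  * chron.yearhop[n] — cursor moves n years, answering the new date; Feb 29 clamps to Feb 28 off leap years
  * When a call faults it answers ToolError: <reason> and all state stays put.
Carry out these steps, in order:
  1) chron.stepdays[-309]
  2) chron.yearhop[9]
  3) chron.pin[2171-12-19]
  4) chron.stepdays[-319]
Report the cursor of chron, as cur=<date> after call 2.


I use stepdays with -309, giving 1723-09-23.
I invoke yearhop with 9, which returns 1732-09-23.
I use pin with 2171-12-19, and see 2171-12-19.
Now I run stepdays with -319, and see 2171-02-03.

Answer: cur=1732-09-23


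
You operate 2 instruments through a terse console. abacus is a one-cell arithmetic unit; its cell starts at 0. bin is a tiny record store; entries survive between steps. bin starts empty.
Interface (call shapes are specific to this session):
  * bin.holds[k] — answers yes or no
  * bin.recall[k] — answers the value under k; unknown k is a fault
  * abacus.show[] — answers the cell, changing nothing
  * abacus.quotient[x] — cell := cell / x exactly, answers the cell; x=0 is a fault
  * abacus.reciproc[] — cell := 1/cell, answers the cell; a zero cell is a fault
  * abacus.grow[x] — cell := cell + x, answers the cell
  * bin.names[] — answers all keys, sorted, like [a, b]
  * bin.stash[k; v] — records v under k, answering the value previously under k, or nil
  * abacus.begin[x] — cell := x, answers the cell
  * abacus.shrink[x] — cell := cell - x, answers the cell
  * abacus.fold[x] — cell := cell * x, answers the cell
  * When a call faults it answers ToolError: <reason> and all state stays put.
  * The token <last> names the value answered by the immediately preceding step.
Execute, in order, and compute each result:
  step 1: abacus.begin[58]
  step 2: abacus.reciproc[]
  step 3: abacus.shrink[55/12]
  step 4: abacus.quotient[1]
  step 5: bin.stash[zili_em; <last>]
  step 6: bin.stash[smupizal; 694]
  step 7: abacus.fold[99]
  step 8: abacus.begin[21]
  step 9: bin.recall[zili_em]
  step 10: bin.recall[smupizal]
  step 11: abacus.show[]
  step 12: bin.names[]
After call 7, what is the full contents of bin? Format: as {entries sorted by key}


Answer: {smupizal=694, zili_em=-1589/348}

Derivation:
% begin x=58
  58
% reciproc
  1/58
% shrink x=55/12
  -1589/348
% quotient x=1
  -1589/348
% stash k=zili_em v=<last>
  nil
% stash k=smupizal v=694
  nil
% fold x=99
  -52437/116
% begin x=21
  21
% recall k=zili_em
  -1589/348
% recall k=smupizal
  694
% show
  21
% names
  [smupizal, zili_em]


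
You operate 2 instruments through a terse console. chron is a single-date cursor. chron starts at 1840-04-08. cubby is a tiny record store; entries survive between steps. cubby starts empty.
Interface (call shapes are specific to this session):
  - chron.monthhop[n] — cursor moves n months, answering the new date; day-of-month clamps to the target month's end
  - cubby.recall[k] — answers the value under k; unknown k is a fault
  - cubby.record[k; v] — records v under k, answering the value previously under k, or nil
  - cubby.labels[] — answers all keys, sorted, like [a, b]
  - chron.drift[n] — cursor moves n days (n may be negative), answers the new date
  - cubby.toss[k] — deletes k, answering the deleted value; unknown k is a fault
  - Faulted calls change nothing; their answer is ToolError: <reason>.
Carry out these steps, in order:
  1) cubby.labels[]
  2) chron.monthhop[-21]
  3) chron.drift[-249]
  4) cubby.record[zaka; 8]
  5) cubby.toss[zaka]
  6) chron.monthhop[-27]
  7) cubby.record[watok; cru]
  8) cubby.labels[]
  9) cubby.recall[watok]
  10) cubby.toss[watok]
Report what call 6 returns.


! labels() => []
! monthhop(n='-21') => 1838-07-08
! drift(n='-249') => 1837-11-01
! record(k='zaka', v='8') => nil
! toss(k='zaka') => 8
! monthhop(n='-27') => 1835-08-01
! record(k='watok', v='cru') => nil
! labels() => [watok]
! recall(k='watok') => cru
! toss(k='watok') => cru

Answer: 1835-08-01


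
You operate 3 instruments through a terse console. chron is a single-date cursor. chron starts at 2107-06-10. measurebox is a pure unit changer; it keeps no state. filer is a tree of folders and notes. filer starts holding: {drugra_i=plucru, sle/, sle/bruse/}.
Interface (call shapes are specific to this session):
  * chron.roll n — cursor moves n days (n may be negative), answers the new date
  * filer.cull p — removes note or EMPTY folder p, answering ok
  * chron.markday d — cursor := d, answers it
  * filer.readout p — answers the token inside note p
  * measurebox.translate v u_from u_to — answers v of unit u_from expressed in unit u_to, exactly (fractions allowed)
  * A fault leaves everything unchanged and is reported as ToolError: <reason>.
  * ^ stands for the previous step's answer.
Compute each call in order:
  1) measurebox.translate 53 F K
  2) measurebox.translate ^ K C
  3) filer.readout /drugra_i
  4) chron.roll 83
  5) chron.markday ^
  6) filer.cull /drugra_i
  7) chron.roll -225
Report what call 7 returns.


~$ measurebox.translate 53 F K
:: 17089/60
~$ measurebox.translate ^ K C
:: 35/3
~$ filer.readout /drugra_i
:: plucru
~$ chron.roll 83
:: 2107-09-01
~$ chron.markday ^
:: 2107-09-01
~$ filer.cull /drugra_i
:: ok
~$ chron.roll -225
:: 2107-01-19

Answer: 2107-01-19


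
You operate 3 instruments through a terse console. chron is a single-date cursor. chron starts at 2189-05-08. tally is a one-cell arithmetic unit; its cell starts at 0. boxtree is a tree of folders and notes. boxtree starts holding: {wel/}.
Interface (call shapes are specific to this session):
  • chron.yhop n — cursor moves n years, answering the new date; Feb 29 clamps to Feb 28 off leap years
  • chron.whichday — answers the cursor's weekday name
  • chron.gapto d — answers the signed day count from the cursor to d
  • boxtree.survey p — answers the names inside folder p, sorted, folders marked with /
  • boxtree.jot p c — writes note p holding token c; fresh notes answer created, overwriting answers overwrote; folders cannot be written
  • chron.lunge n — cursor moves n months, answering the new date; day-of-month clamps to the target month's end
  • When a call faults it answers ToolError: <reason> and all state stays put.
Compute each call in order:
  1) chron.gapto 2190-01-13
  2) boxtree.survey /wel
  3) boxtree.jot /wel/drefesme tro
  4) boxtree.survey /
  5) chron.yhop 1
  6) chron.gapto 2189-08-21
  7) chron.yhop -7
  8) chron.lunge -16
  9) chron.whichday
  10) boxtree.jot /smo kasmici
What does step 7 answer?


[in] chron.gapto d: 2190-01-13
  250
[in] boxtree.survey p: /wel
  []
[in] boxtree.jot p: /wel/drefesme c: tro
  created
[in] boxtree.survey p: /
  [wel/]
[in] chron.yhop n: 1
  2190-05-08
[in] chron.gapto d: 2189-08-21
  -260
[in] chron.yhop n: -7
  2183-05-08
[in] chron.lunge n: -16
  2182-01-08
[in] chron.whichday
  Tuesday
[in] boxtree.jot p: /smo c: kasmici
  created

Answer: 2183-05-08
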